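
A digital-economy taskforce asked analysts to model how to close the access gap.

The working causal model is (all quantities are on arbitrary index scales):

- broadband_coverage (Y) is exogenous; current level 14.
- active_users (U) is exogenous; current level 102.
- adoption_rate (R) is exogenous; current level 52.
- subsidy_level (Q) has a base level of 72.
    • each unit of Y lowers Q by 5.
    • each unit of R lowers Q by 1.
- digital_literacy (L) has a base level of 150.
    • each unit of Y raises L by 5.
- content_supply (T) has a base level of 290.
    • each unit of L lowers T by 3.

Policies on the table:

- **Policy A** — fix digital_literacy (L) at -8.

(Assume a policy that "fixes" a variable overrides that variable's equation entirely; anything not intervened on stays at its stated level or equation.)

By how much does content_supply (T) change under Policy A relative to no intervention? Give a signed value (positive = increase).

Baseline:
  Y = 14
  L = 150 + 5·14 = 220
  T = 290 − 3·220 = -370
Policy A (L := -8):
  Y = 14
  L = -8
  T = 290 − 3·(-8) = 314
Change in T: 314 − (-370) = 684

684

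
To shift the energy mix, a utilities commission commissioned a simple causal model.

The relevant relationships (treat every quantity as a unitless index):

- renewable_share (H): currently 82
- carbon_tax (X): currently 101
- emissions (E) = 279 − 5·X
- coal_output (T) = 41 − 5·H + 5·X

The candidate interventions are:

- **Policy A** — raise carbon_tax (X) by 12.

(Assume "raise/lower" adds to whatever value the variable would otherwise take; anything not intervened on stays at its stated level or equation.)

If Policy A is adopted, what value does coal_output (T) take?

Policy A (X + 12):
  H = 82
  X = 101 + 12 = 113
  T = 41 − 5·82 + 5·113 = 196

196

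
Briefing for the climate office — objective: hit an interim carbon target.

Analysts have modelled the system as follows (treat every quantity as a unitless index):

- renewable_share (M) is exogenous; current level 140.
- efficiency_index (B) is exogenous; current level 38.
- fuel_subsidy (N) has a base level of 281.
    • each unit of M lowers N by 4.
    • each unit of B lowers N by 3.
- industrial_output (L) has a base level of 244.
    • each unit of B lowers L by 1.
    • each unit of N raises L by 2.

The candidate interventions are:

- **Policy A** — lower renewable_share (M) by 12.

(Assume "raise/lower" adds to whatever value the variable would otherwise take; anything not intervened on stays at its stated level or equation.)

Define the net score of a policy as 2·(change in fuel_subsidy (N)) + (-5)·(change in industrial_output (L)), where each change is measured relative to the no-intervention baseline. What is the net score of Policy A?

Baseline:
  M = 140
  B = 38
  N = 281 − 4·140 − 3·38 = -393
  L = 244 − 38 + 2·(-393) = -580
Policy A (M − 12):
  M = 140 − 12 = 128
  B = 38
  N = 281 − 4·128 − 3·38 = -345
  L = 244 − 38 + 2·(-345) = -484
ΔN = -345 − (-393) = 48; ΔL = -484 − (-580) = 96
Score = 2·48 + (-5)·96 = -384

-384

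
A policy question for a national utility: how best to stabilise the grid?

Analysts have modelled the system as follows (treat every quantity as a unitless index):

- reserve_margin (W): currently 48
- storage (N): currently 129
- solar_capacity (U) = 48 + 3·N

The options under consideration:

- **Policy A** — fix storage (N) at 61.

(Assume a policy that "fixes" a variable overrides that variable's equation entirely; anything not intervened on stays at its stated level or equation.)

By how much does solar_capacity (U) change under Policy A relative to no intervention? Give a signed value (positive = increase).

-204

Baseline:
  N = 129
  U = 48 + 3·129 = 435
Policy A (N := 61):
  N = 61
  U = 48 + 3·61 = 231
Change in U: 231 − 435 = -204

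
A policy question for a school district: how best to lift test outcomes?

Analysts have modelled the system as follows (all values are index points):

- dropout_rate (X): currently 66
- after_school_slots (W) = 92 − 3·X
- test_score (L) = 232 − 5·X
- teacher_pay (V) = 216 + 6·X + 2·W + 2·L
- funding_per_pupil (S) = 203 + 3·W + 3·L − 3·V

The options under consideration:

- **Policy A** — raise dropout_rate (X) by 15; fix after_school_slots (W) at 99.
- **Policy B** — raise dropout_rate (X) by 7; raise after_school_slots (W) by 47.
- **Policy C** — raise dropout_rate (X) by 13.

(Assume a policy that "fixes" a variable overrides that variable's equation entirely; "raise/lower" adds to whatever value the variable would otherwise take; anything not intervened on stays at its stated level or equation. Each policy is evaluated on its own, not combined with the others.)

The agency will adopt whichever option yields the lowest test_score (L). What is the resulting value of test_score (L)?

Policy A (X + 15, W := 99):
  X = 66 + 15 = 81
  L = 232 − 5·81 = -173
Policy B (X + 7, W + 47):
  X = 66 + 7 = 73
  L = 232 − 5·73 = -133
Policy C (X + 13):
  X = 66 + 13 = 79
  L = 232 − 5·79 = -163
Comparing — Policy A: L=-173, Policy B: L=-133, Policy C: L=-163. Lowest is -173 (Policy A).

-173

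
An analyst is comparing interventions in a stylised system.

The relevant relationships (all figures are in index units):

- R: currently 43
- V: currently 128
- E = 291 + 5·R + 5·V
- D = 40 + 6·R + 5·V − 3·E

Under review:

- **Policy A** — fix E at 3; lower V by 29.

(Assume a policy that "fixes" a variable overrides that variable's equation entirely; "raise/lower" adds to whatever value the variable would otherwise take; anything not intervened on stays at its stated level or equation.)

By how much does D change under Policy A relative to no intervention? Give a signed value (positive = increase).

3284

Baseline:
  R = 43
  V = 128
  E = 291 + 5·43 + 5·128 = 1146
  D = 40 + 6·43 + 5·128 − 3·1146 = -2500
Policy A (E := 3, V − 29):
  R = 43
  V = 128 − 29 = 99
  E = 3
  D = 40 + 6·43 + 5·99 − 3·3 = 784
Change in D: 784 − (-2500) = 3284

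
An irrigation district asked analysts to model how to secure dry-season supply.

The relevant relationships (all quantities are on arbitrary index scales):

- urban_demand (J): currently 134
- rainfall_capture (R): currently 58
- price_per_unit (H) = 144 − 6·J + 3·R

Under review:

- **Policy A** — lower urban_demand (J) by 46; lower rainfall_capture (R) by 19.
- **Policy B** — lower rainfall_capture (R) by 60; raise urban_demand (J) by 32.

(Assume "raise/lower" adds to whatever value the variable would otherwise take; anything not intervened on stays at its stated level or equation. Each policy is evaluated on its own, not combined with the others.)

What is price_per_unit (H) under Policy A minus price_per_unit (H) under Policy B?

Policy A (J − 46, R − 19):
  J = 134 − 46 = 88
  R = 58 − 19 = 39
  H = 144 − 6·88 + 3·39 = -267
Policy B (R − 60, J + 32):
  J = 134 + 32 = 166
  R = 58 − 60 = -2
  H = 144 − 6·166 + 3·(-2) = -858
H: -267 − (-858) = 591

591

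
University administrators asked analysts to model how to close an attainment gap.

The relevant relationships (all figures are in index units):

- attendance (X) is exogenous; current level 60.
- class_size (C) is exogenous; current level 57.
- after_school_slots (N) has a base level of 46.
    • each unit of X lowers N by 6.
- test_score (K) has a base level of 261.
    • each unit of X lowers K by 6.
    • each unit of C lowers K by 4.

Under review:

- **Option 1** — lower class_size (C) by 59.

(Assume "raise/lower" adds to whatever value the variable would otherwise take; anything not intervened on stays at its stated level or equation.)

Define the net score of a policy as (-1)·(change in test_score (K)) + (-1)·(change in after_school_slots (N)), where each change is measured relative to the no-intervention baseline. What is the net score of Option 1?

-236

Baseline:
  X = 60
  C = 57
  N = 46 − 6·60 = -314
  K = 261 − 6·60 − 4·57 = -327
Option 1 (C − 59):
  X = 60
  C = 57 − 59 = -2
  N = 46 − 6·60 = -314
  K = 261 − 6·60 − 4·(-2) = -91
ΔK = -91 − (-327) = 236; ΔN = -314 − (-314) = 0
Score = (-1)·236 + (-1)·0 = -236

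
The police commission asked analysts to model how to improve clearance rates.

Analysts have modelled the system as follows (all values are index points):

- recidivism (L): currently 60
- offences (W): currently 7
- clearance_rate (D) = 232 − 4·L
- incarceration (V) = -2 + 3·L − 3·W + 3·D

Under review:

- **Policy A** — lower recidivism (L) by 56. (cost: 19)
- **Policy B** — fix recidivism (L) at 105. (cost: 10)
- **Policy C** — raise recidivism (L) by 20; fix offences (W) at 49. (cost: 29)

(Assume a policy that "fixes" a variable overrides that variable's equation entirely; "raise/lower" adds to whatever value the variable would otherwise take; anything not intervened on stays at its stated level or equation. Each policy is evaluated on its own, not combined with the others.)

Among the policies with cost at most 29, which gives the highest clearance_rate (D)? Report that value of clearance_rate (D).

Policy A (L − 56):
  L = 60 − 56 = 4
  D = 232 − 4·4 = 216
Policy B (L := 105):
  L = 105
  D = 232 − 4·105 = -188
Policy C (L + 20, W := 49):
  L = 60 + 20 = 80
  D = 232 − 4·80 = -88
Comparing — Policy A: D=216, Policy B: D=-188, Policy C: D=-88. Highest is 216 (Policy A).

216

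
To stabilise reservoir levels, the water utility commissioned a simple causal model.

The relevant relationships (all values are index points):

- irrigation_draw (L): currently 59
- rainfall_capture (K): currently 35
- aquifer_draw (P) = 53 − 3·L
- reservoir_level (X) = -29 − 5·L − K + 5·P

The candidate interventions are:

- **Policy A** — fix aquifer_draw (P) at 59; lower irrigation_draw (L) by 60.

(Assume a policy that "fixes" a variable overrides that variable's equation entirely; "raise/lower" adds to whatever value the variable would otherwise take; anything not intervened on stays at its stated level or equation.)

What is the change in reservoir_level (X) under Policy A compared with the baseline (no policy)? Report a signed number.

Baseline:
  L = 59
  K = 35
  P = 53 − 3·59 = -124
  X = -29 − 5·59 − 35 + 5·(-124) = -979
Policy A (P := 59, L − 60):
  L = 59 − 60 = -1
  K = 35
  P = 59
  X = -29 − 5·(-1) − 35 + 5·59 = 236
Change in X: 236 − (-979) = 1215

1215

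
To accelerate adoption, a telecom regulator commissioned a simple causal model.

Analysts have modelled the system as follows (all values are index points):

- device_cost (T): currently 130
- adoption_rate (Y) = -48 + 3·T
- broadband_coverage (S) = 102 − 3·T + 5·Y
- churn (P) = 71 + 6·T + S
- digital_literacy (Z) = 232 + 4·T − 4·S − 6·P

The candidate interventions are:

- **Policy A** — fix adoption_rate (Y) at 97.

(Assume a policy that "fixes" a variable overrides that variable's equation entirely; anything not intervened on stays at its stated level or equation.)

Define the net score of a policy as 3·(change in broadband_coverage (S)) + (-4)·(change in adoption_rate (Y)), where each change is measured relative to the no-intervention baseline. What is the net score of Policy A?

-2695

Baseline:
  T = 130
  Y = -48 + 3·130 = 342
  S = 102 − 3·130 + 5·342 = 1422
Policy A (Y := 97):
  T = 130
  Y = 97
  S = 102 − 3·130 + 5·97 = 197
ΔS = 197 − 1422 = -1225; ΔY = 97 − 342 = -245
Score = 3·(-1225) + (-4)·(-245) = -2695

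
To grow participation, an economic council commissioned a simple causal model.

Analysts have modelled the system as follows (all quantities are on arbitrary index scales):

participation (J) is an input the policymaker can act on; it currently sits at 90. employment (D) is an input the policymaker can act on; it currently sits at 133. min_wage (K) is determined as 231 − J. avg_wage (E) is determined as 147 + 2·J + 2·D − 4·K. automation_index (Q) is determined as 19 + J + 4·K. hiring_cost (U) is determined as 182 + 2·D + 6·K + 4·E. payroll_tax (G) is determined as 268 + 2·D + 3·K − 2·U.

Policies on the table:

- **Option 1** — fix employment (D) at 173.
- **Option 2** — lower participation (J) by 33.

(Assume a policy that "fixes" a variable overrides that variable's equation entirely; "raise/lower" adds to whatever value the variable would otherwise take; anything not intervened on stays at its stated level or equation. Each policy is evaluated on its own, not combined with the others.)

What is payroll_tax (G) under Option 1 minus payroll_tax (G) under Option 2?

Option 1 (D := 173):
  J = 90
  D = 173
  K = 231 − 90 = 141
  E = 147 + 2·90 + 2·173 − 4·141 = 109
  U = 182 + 2·173 + 6·141 + 4·109 = 1810
  G = 268 + 2·173 + 3·141 − 2·1810 = -2583
Option 2 (J − 33):
  J = 90 − 33 = 57
  D = 133
  K = 231 − 57 = 174
  E = 147 + 2·57 + 2·133 − 4·174 = -169
  U = 182 + 2·133 + 6·174 + 4·(-169) = 816
  G = 268 + 2·133 + 3·174 − 2·816 = -576
G: -2583 − (-576) = -2007

-2007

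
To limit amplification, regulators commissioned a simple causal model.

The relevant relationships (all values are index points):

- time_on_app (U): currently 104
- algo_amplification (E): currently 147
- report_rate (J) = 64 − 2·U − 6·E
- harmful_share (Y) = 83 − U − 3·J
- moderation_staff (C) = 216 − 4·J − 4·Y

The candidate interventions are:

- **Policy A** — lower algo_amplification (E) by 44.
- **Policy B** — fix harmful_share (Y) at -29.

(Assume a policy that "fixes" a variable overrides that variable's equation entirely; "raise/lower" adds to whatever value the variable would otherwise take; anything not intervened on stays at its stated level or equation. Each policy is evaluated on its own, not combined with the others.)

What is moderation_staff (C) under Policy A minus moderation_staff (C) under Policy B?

Policy A (E − 44):
  U = 104
  E = 147 − 44 = 103
  J = 64 − 2·104 − 6·103 = -762
  Y = 83 − 104 − 3·(-762) = 2265
  C = 216 − 4·(-762) − 4·2265 = -5796
Policy B (Y := -29):
  U = 104
  E = 147
  J = 64 − 2·104 − 6·147 = -1026
  Y = -29
  C = 216 − 4·(-1026) − 4·(-29) = 4436
C: -5796 − 4436 = -10232

-10232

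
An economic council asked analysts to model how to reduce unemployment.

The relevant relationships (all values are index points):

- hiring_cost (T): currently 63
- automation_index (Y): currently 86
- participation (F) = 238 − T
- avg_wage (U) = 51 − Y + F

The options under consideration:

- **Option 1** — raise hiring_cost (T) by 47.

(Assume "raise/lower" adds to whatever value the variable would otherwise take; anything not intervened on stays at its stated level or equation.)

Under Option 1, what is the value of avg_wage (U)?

93

Option 1 (T + 47):
  T = 63 + 47 = 110
  Y = 86
  F = 238 − 110 = 128
  U = 51 − 86 + 128 = 93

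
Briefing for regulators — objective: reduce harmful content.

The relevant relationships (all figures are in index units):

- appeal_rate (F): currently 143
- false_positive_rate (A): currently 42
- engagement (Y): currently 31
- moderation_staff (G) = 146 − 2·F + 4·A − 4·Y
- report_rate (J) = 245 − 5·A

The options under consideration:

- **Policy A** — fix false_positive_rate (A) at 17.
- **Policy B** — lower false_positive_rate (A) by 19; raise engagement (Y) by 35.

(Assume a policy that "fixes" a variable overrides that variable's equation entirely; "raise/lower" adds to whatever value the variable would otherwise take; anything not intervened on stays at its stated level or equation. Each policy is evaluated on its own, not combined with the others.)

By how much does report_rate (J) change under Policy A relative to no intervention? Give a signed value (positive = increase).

125

Baseline:
  A = 42
  J = 245 − 5·42 = 35
Policy A (A := 17):
  A = 17
  J = 245 − 5·17 = 160
Change in J: 160 − 35 = 125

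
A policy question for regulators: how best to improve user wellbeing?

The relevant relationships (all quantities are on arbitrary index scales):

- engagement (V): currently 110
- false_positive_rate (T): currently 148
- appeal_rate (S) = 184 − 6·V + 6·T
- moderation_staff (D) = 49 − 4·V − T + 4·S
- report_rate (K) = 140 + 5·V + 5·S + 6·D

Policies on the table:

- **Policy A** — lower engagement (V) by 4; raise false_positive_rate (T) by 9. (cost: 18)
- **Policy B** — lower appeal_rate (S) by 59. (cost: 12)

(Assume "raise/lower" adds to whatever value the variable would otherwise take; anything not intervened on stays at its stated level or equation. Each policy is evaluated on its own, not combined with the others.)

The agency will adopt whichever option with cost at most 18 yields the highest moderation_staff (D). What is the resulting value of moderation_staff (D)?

1428

Policy A (V − 4, T + 9):
  V = 110 − 4 = 106
  T = 148 + 9 = 157
  S = 184 − 6·106 + 6·157 = 490
  D = 49 − 4·106 − 157 + 4·490 = 1428
Policy B (S − 59):
  V = 110
  T = 148
  S = 184 − 6·110 + 6·148 (−59 from intervention) = 353
  D = 49 − 4·110 − 148 + 4·353 = 873
Comparing — Policy A: D=1428, Policy B: D=873. Highest is 1428 (Policy A).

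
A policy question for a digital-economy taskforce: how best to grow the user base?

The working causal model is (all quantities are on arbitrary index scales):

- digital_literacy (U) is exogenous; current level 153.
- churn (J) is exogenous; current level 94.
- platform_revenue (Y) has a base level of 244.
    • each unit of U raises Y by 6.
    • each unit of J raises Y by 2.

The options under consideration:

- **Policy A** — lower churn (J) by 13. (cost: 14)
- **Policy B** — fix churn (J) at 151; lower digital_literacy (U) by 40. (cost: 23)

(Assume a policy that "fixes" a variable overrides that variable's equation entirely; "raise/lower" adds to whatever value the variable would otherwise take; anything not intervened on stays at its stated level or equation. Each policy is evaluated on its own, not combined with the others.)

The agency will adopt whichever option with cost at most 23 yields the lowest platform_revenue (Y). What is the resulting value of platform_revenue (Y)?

Policy A (J − 13):
  U = 153
  J = 94 − 13 = 81
  Y = 244 + 6·153 + 2·81 = 1324
Policy B (J := 151, U − 40):
  U = 153 − 40 = 113
  J = 151
  Y = 244 + 6·113 + 2·151 = 1224
Comparing — Policy A: Y=1324, Policy B: Y=1224. Lowest is 1224 (Policy B).

1224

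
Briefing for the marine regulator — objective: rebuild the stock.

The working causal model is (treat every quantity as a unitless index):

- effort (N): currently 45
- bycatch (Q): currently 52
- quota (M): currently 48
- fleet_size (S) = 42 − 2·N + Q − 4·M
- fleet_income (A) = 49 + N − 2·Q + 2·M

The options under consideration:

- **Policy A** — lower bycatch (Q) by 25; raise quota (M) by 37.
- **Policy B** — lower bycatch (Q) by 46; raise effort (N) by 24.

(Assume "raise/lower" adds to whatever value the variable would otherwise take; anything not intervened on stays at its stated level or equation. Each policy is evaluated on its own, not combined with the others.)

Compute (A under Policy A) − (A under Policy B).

8

Policy A (Q − 25, M + 37):
  N = 45
  Q = 52 − 25 = 27
  M = 48 + 37 = 85
  A = 49 + 45 − 2·27 + 2·85 = 210
Policy B (Q − 46, N + 24):
  N = 45 + 24 = 69
  Q = 52 − 46 = 6
  M = 48
  A = 49 + 69 − 2·6 + 2·48 = 202
A: 210 − 202 = 8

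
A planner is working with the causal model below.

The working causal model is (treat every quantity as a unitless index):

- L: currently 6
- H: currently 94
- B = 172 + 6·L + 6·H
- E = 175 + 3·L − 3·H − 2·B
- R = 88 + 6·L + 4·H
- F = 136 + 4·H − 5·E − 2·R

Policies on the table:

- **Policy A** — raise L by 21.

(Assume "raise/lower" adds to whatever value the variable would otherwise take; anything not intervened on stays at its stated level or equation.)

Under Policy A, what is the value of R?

Policy A (L + 21):
  L = 6 + 21 = 27
  H = 94
  R = 88 + 6·27 + 4·94 = 626

626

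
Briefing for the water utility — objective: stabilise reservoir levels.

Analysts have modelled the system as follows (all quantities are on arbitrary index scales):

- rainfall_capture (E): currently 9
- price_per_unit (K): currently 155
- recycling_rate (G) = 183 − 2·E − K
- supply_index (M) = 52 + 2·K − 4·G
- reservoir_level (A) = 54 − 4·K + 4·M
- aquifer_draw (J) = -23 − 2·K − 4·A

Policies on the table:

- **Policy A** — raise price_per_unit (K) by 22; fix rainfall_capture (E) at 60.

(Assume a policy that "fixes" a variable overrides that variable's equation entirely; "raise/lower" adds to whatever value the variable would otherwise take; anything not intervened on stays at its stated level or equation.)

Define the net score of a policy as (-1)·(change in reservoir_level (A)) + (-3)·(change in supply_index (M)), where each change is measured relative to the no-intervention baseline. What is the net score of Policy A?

Baseline:
  E = 9
  K = 155
  G = 183 − 2·9 − 155 = 10
  M = 52 + 2·155 − 4·10 = 322
  A = 54 − 4·155 + 4·322 = 722
Policy A (K + 22, E := 60):
  E = 60
  K = 155 + 22 = 177
  G = 183 − 2·60 − 177 = -114
  M = 52 + 2·177 − 4·(-114) = 862
  A = 54 − 4·177 + 4·862 = 2794
ΔA = 2794 − 722 = 2072; ΔM = 862 − 322 = 540
Score = (-1)·2072 + (-3)·540 = -3692

-3692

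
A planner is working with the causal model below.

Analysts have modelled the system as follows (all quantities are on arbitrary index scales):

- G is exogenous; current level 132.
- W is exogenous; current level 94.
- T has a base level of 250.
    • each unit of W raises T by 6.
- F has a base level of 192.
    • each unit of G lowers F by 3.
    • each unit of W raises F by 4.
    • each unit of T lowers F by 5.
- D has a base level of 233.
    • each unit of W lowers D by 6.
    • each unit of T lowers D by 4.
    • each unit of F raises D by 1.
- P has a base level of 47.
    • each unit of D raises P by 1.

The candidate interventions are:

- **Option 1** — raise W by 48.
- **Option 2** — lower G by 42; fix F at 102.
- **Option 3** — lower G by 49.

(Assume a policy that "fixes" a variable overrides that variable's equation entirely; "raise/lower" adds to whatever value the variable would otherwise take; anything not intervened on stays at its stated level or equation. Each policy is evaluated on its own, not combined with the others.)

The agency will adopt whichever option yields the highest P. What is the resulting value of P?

Option 1 (W + 48):
  G = 132
  W = 94 + 48 = 142
  T = 250 + 6·142 = 1102
  F = 192 − 3·132 + 4·142 − 5·1102 = -5146
  D = 233 − 6·142 − 4·1102 + (-5146) = -10173
  P = 47 + (-10173) = -10126
Option 2 (G − 42, F := 102):
  G = 132 − 42 = 90
  W = 94
  T = 250 + 6·94 = 814
  F = 102
  D = 233 − 6·94 − 4·814 + 102 = -3485
  P = 47 + (-3485) = -3438
Option 3 (G − 49):
  G = 132 − 49 = 83
  W = 94
  T = 250 + 6·94 = 814
  F = 192 − 3·83 + 4·94 − 5·814 = -3751
  D = 233 − 6·94 − 4·814 + (-3751) = -7338
  P = 47 + (-7338) = -7291
Comparing — Option 1: P=-10126, Option 2: P=-3438, Option 3: P=-7291. Highest is -3438 (Option 2).

-3438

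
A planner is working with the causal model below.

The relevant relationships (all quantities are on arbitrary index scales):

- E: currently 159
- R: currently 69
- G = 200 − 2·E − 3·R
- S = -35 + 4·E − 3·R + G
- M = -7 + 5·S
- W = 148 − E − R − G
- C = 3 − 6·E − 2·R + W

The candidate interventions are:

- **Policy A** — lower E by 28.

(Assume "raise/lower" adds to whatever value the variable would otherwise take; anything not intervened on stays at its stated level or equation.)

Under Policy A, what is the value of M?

58

Policy A (E − 28):
  E = 159 − 28 = 131
  R = 69
  G = 200 − 2·131 − 3·69 = -269
  S = -35 + 4·131 − 3·69 + (-269) = 13
  M = -7 + 5·13 = 58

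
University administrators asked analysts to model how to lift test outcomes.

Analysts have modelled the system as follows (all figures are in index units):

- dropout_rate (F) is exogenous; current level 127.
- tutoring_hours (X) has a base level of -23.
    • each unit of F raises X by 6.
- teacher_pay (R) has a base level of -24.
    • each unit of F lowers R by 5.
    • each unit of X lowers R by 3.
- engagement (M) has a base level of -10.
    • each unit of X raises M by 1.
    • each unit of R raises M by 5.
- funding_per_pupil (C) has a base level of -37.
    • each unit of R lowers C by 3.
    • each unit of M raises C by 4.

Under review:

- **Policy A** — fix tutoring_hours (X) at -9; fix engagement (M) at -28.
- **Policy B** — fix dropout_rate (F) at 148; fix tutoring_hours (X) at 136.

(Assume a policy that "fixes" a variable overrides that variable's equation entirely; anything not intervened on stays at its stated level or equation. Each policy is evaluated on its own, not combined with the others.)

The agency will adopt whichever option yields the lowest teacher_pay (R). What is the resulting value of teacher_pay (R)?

-1172

Policy A (X := -9, M := -28):
  F = 127
  X = -9
  R = -24 − 5·127 − 3·(-9) = -632
Policy B (F := 148, X := 136):
  F = 148
  X = 136
  R = -24 − 5·148 − 3·136 = -1172
Comparing — Policy A: R=-632, Policy B: R=-1172. Lowest is -1172 (Policy B).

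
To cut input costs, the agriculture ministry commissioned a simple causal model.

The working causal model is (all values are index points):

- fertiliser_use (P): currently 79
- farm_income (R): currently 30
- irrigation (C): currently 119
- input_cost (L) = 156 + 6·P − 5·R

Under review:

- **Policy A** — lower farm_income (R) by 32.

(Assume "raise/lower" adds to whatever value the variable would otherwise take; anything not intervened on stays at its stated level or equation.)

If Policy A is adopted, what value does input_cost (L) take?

640

Policy A (R − 32):
  P = 79
  R = 30 − 32 = -2
  L = 156 + 6·79 − 5·(-2) = 640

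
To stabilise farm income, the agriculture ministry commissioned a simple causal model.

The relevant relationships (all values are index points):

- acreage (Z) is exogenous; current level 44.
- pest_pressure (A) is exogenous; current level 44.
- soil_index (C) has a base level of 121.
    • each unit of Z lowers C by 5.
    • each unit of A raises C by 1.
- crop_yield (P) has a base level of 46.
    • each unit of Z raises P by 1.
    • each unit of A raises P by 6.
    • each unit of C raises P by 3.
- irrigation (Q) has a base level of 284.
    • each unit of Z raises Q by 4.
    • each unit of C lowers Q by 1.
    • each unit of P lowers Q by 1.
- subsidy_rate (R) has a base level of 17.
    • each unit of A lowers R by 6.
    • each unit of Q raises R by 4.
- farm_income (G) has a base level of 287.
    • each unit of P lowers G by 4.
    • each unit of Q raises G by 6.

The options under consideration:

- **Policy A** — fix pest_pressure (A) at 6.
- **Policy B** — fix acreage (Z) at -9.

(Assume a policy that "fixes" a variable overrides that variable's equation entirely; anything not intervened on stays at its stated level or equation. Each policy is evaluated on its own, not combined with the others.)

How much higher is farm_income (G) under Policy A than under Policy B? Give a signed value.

Policy A (A := 6):
  Z = 44
  A = 6
  C = 121 − 5·44 + 6 = -93
  P = 46 + 44 + 6·6 + 3·(-93) = -153
  Q = 284 + 4·44 − (-93) − (-153) = 706
  G = 287 − 4·(-153) + 6·706 = 5135
Policy B (Z := -9):
  Z = -9
  A = 44
  C = 121 − 5·(-9) + 44 = 210
  P = 46 + (-9) + 6·44 + 3·210 = 931
  Q = 284 + 4·(-9) − 210 − 931 = -893
  G = 287 − 4·931 + 6·(-893) = -8795
G: 5135 − (-8795) = 13930

13930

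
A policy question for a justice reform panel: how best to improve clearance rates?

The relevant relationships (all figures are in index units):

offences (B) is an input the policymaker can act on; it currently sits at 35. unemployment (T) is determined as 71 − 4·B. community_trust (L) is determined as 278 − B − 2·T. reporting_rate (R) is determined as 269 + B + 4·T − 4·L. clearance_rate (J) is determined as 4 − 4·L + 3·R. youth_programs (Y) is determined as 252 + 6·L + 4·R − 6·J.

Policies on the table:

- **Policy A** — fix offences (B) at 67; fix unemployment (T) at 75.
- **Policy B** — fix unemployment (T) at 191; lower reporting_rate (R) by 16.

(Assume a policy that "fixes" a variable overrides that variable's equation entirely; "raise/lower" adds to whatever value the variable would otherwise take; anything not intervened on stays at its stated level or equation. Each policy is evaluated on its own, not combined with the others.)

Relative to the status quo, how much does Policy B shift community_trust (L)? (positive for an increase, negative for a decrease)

-520

Baseline:
  B = 35
  T = 71 − 4·35 = -69
  L = 278 − 35 − 2·(-69) = 381
Policy B (T := 191, R − 16):
  B = 35
  T = 191
  L = 278 − 35 − 2·191 = -139
Change in L: -139 − 381 = -520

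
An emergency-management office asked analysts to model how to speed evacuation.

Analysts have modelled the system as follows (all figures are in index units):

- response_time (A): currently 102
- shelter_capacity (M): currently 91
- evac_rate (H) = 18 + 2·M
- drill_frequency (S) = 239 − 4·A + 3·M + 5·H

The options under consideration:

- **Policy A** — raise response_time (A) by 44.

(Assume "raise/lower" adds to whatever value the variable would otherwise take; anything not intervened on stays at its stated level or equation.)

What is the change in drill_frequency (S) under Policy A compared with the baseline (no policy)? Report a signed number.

Baseline:
  A = 102
  M = 91
  H = 18 + 2·91 = 200
  S = 239 − 4·102 + 3·91 + 5·200 = 1104
Policy A (A + 44):
  A = 102 + 44 = 146
  M = 91
  H = 18 + 2·91 = 200
  S = 239 − 4·146 + 3·91 + 5·200 = 928
Change in S: 928 − 1104 = -176

-176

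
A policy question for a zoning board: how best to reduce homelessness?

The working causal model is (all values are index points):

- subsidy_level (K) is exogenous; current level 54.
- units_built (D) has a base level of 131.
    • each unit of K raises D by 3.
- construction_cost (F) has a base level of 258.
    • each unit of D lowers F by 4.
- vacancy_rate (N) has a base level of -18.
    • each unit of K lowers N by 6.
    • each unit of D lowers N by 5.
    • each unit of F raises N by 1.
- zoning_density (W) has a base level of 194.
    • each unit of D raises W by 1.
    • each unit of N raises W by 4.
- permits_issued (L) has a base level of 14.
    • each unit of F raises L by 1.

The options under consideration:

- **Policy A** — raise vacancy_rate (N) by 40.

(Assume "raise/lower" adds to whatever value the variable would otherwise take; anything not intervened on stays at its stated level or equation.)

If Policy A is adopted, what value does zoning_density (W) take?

-10237

Policy A (N + 40):
  K = 54
  D = 131 + 3·54 = 293
  F = 258 − 4·293 = -914
  N = -18 − 6·54 − 5·293 + (-914) (+40 from intervention) = -2681
  W = 194 + 293 + 4·(-2681) = -10237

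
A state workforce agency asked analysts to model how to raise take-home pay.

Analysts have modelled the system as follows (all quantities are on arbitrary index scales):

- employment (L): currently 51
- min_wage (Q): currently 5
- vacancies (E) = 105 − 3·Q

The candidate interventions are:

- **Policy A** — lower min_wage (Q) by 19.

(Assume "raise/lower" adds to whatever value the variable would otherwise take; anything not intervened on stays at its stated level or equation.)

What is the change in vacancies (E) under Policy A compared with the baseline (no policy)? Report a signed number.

57

Baseline:
  Q = 5
  E = 105 − 3·5 = 90
Policy A (Q − 19):
  Q = 5 − 19 = -14
  E = 105 − 3·(-14) = 147
Change in E: 147 − 90 = 57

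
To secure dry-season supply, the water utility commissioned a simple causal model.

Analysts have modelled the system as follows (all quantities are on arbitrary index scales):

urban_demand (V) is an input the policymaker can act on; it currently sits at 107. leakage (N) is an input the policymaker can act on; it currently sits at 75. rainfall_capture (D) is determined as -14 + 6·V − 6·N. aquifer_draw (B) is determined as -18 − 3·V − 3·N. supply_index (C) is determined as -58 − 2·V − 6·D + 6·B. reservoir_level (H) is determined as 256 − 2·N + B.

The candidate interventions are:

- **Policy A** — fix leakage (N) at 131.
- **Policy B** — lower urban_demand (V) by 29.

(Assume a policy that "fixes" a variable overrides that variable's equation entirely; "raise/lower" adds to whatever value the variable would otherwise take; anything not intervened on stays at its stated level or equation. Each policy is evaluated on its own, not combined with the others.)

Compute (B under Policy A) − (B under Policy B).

-255

Policy A (N := 131):
  V = 107
  N = 131
  B = -18 − 3·107 − 3·131 = -732
Policy B (V − 29):
  V = 107 − 29 = 78
  N = 75
  B = -18 − 3·78 − 3·75 = -477
B: -732 − (-477) = -255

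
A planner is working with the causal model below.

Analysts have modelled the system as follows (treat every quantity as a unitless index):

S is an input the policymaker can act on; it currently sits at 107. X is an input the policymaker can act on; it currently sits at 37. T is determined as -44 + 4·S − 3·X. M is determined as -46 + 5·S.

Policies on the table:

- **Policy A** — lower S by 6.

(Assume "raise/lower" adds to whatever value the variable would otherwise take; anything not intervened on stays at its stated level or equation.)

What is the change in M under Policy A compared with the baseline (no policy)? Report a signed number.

Baseline:
  S = 107
  M = -46 + 5·107 = 489
Policy A (S − 6):
  S = 107 − 6 = 101
  M = -46 + 5·101 = 459
Change in M: 459 − 489 = -30

-30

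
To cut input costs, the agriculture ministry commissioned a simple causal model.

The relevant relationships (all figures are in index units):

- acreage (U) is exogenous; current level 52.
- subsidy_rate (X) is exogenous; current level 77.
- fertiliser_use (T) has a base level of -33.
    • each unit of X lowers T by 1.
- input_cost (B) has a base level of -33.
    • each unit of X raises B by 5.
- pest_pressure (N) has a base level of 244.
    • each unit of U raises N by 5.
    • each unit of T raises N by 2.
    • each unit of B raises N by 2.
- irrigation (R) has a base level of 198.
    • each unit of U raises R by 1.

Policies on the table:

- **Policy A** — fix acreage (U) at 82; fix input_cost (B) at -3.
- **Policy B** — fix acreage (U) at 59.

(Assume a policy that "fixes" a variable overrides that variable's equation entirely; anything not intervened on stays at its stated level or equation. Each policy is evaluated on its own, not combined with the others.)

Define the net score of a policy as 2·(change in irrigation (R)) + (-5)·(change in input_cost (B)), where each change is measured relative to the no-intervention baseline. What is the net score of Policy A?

Baseline:
  U = 52
  X = 77
  B = -33 + 5·77 = 352
  R = 198 + 52 = 250
Policy A (U := 82, B := -3):
  U = 82
  X = 77
  B = -3
  R = 198 + 82 = 280
ΔR = 280 − 250 = 30; ΔB = -3 − 352 = -355
Score = 2·30 + (-5)·(-355) = 1835

1835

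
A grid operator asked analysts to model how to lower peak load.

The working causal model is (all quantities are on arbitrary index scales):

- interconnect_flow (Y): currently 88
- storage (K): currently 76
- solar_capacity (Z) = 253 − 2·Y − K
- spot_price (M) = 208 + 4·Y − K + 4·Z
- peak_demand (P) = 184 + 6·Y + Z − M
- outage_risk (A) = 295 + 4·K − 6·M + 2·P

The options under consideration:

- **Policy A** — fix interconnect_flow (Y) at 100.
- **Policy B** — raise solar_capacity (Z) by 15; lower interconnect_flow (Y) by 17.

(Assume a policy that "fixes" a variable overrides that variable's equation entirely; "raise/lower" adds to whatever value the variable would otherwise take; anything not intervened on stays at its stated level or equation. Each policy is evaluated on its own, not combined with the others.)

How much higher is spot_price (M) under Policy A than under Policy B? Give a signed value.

-176

Policy A (Y := 100):
  Y = 100
  K = 76
  Z = 253 − 2·100 − 76 = -23
  M = 208 + 4·100 − 76 + 4·(-23) = 440
Policy B (Z + 15, Y − 17):
  Y = 88 − 17 = 71
  K = 76
  Z = 253 − 2·71 − 76 (+15 from intervention) = 50
  M = 208 + 4·71 − 76 + 4·50 = 616
M: 440 − 616 = -176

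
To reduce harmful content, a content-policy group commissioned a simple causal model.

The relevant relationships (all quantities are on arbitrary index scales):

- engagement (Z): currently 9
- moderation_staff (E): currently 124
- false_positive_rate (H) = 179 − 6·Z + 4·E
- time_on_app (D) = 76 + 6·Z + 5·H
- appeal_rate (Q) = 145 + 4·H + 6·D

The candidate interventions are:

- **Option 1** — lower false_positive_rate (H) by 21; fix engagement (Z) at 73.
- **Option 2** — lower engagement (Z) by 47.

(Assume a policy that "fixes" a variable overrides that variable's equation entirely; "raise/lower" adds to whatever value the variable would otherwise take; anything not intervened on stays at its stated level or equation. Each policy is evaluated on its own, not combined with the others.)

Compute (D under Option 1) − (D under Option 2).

-2769

Option 1 (H − 21, Z := 73):
  Z = 73
  E = 124
  H = 179 − 6·73 + 4·124 (−21 from intervention) = 216
  D = 76 + 6·73 + 5·216 = 1594
Option 2 (Z − 47):
  Z = 9 − 47 = -38
  E = 124
  H = 179 − 6·(-38) + 4·124 = 903
  D = 76 + 6·(-38) + 5·903 = 4363
D: 1594 − 4363 = -2769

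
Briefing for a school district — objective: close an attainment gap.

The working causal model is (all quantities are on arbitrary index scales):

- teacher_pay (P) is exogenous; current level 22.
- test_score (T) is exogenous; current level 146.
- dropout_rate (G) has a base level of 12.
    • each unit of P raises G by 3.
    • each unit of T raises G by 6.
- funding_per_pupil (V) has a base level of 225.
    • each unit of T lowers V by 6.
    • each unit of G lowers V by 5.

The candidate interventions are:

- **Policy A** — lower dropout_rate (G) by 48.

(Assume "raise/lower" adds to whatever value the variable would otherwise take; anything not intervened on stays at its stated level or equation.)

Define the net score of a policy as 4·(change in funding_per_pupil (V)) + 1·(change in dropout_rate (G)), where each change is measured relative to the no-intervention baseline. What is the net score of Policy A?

912

Baseline:
  P = 22
  T = 146
  G = 12 + 3·22 + 6·146 = 954
  V = 225 − 6·146 − 5·954 = -5421
Policy A (G − 48):
  P = 22
  T = 146
  G = 12 + 3·22 + 6·146 (−48 from intervention) = 906
  V = 225 − 6·146 − 5·906 = -5181
ΔV = -5181 − (-5421) = 240; ΔG = 906 − 954 = -48
Score = 4·240 + 1·(-48) = 912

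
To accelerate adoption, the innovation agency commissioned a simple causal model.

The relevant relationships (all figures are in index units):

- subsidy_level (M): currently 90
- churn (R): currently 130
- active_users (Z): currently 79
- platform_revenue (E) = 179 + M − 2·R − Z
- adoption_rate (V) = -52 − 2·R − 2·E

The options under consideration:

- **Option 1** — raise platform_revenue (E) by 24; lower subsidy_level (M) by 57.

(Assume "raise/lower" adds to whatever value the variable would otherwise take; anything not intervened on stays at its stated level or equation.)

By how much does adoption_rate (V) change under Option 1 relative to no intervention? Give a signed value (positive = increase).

Baseline:
  M = 90
  R = 130
  Z = 79
  E = 179 + 90 − 2·130 − 79 = -70
  V = -52 − 2·130 − 2·(-70) = -172
Option 1 (E + 24, M − 57):
  M = 90 − 57 = 33
  R = 130
  Z = 79
  E = 179 + 33 − 2·130 − 79 (+24 from intervention) = -103
  V = -52 − 2·130 − 2·(-103) = -106
Change in V: -106 − (-172) = 66

66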